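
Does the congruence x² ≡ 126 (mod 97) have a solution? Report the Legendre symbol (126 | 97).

First reduce: 126 ≡ 29 (mod 97).
Reciprocity: 29 ≡ 1 and 97 ≡ 1 (mod 4), so (29/97) = +(97/29).
Reduce top mod 29: now compute (10/29).
Pull out 2: since 29 ≡ 5 (mod 8), (2/29) = -1.
Reciprocity: 5 ≡ 1 and 29 ≡ 1 (mod 4), so (5/29) = +(29/5).
Reduce top mod 5: now compute (4/5).
Pull out 2^2: since 5 ≡ 5 (mod 8), (2/5) = -1, so (2/5)^2 = +1.
Reached (1/5) = 1. Collecting the sign flips along the way, the symbol is -1.

-1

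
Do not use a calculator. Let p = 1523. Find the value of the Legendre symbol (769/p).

Reciprocity: 769 ≡ 1 and 1523 ≡ 3 (mod 4), so (769/1523) = +(1523/769).
Reduce top mod 769: now compute (754/769).
Pull out 2: since 769 ≡ 1 (mod 8), (2/769) = +1.
Reciprocity: 377 ≡ 1 and 769 ≡ 1 (mod 4), so (377/769) = +(769/377).
Reduce top mod 377: now compute (15/377).
Reciprocity: 15 ≡ 3 and 377 ≡ 1 (mod 4), so (15/377) = +(377/15).
Reduce top mod 15: now compute (2/15).
Pull out 2: since 15 ≡ 7 (mod 8), (2/15) = +1.
Reached (1/15) = 1. Collecting the sign flips along the way, the symbol is +1.

1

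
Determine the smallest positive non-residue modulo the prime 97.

(2/97) = +1, so 2 is a residue.
(3/97) = +1, so 3 is a residue.
(4/97) = +1, so 4 is a residue.
(5/97) = −1, so 5 is the smallest positive non-residue mod 97.

5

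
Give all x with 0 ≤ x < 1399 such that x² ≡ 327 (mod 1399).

Since 1399 ≡ 3 (mod 4), a square root of 327 is 327^((1399+1)/4) = 327^350 mod 1399.
Repeated squaring: 327^2≡605, 327^4≡886, 327^8≡157, 327^16≡866, 327^32≡92, 327^64≡70, 327^128≡703, 327^256≡362 (mod 1399).
327^350 = 327^(256+64+16+8+4+2) ≡ 616 (mod 1399).
Check: 616² = 379456 ≡ 327 (mod 1399). The two roots are 616 and 783.

616, 783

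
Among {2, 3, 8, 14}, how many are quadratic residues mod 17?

2

(2/17) = +1 → QR.
(3/17) = -1 → non-residue.
(8/17) = +1 → QR.
(14/17) = -1 → non-residue.
Total quadratic residues among the 4: 2.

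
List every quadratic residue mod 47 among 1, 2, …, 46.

1,2,3,4,6,7,8,9,12,14,16,17,18,21,24,25,27,28,32,34,36,37,42

Square k = 1,…,23 (k and 47−k give the same square):
1²=1, 2²=4, 3²=9, 4²=16, 5²=25, 6²=36, 7²≡2, 8²≡17, 9²≡34, 10²≡6, 11²≡27, 12²≡3, 13²≡28, 14²≡8, 15²≡37, 16²≡21, 17²≡7, 18²≡42, 19²≡32, 20²≡24, 21²≡18, 22²≡14, 23²≡12 (mod 47).
So the quadratic residues mod 47 are {1, 2, 3, 4, 6, 7, 8, 9, 12, 14, 16, 17, 18, 21, 24, 25, 27, 28, 32, 34, 36, 37, 42}.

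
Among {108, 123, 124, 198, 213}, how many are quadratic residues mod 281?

3

(108/281) = -1 → non-residue.
(123/281) = +1 → QR.
(124/281) = +1 → QR.
(198/281) = -1 → non-residue.
(213/281) = +1 → QR.
Total quadratic residues among the 5: 3.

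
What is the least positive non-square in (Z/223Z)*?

(2/223) = +1, so 2 is a residue.
(3/223) = −1, so 3 is the smallest positive non-residue mod 223.

3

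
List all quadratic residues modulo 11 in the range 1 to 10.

Square k = 1,…,5 (k and 11−k give the same square):
1²=1, 2²=4, 3²=9, 4²≡5, 5²≡3 (mod 11).
So the quadratic residues mod 11 are {1, 3, 4, 5, 9}.

1 3 4 5 9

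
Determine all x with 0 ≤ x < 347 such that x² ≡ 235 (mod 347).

98, 249

Since 347 ≡ 3 (mod 4), a square root of 235 is 235^((347+1)/4) = 235^87 mod 347.
Repeated squaring: 235^2≡52, 235^4≡275, 235^8≡326, 235^16≡94, 235^32≡161, 235^64≡243 (mod 347).
235^87 = 235^(64+16+4+2+1) ≡ 249 (mod 347).
Check: 249² = 62001 ≡ 235 (mod 347). The two roots are 98 and 249.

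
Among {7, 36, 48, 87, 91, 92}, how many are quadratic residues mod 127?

(7/127) = -1 → non-residue.
(36/127) = +1 → QR.
(48/127) = -1 → non-residue.
(87/127) = +1 → QR.
(91/127) = -1 → non-residue.
(92/127) = -1 → non-residue.
Total quadratic residues among the 6: 2.

2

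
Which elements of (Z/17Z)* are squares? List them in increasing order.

Square k = 1,…,8 (k and 17−k give the same square):
1²=1, 2²=4, 3²=9, 4²=16, 5²≡8, 6²≡2, 7²≡15, 8²≡13 (mod 17).
So the quadratic residues mod 17 are {1, 2, 4, 8, 9, 13, 15, 16}.

1, 2, 4, 8, 9, 13, 15, 16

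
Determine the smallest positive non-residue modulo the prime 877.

(2/877) = −1, so 2 is the smallest positive non-residue mod 877.

2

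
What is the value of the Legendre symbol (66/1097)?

1

Pull out 2: since 1097 ≡ 1 (mod 8), (2/1097) = +1.
Reciprocity: 33 ≡ 1 and 1097 ≡ 1 (mod 4), so (33/1097) = +(1097/33).
Reduce top mod 33: now compute (8/33).
Pull out 2^3: since 33 ≡ 1 (mod 8), (2/33) = +1, so (2/33)^3 = +1.
Reached (1/33) = 1. Collecting the sign flips along the way, the symbol is +1.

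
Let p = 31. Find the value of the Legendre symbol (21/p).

-1

Reciprocity: 21 ≡ 1 and 31 ≡ 3 (mod 4), so (21/31) = +(31/21).
Reduce top mod 21: now compute (10/21).
Pull out 2: since 21 ≡ 5 (mod 8), (2/21) = -1.
Reciprocity: 5 ≡ 1 and 21 ≡ 1 (mod 4), so (5/21) = +(21/5).
Reduce top mod 5: now compute (1/5).
Reached (1/5) = 1. Collecting the sign flips along the way, the symbol is -1.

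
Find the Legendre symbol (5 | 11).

1

Reciprocity: 5 ≡ 1 and 11 ≡ 3 (mod 4), so (5/11) = +(11/5).
Reduce top mod 5: now compute (1/5).
Reached (1/5) = 1. Collecting the sign flips along the way, the symbol is +1.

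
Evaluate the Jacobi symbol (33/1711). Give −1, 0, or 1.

-1

Reciprocity: 33 ≡ 1 and 1711 ≡ 3 (mod 4), so (33/1711) = +(1711/33).
Reduce top mod 33: now compute (28/33).
Pull out 2^2: since 33 ≡ 1 (mod 8), (2/33) = +1, so (2/33)^2 = +1.
Reciprocity: 7 ≡ 3 and 33 ≡ 1 (mod 4), so (7/33) = +(33/7).
Reduce top mod 7: now compute (5/7).
Reciprocity: 5 ≡ 1 and 7 ≡ 3 (mod 4), so (5/7) = +(7/5).
Reduce top mod 5: now compute (2/5).
Pull out 2: since 5 ≡ 5 (mod 8), (2/5) = -1.
Reached (1/5) = 1. Collecting the sign flips along the way, the symbol is -1.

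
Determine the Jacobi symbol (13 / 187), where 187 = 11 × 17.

Reciprocity: 13 ≡ 1 and 187 ≡ 3 (mod 4), so (13/187) = +(187/13).
Reduce top mod 13: now compute (5/13).
Reciprocity: 5 ≡ 1 and 13 ≡ 1 (mod 4), so (5/13) = +(13/5).
Reduce top mod 5: now compute (3/5).
Reciprocity: 3 ≡ 3 and 5 ≡ 1 (mod 4), so (3/5) = +(5/3).
Reduce top mod 3: now compute (2/3).
Pull out 2: since 3 ≡ 3 (mod 8), (2/3) = -1.
Reached (1/3) = 1. Collecting the sign flips along the way, the symbol is -1.

-1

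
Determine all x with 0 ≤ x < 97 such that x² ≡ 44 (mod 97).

97 ≡ 1 (mod 4), so we find a root by search.
Trying successive values, 23² = 529 ≡ 44 (mod 97). The other root is 97 − 23 = 74.

23, 74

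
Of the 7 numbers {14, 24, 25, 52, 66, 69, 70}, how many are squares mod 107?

(14/107) = +1 → QR.
(24/107) = -1 → non-residue.
(25/107) = +1 → QR.
(52/107) = +1 → QR.
(66/107) = -1 → non-residue.
(69/107) = +1 → QR.
(70/107) = -1 → non-residue.
Total quadratic residues among the 7: 4.

4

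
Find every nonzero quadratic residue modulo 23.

1, 2, 3, 4, 6, 8, 9, 12, 13, 16, 18

Square k = 1,…,11 (k and 23−k give the same square):
1²=1, 2²=4, 3²=9, 4²=16, 5²≡2, 6²≡13, 7²≡3, 8²≡18, 9²≡12, 10²≡8, 11²≡6 (mod 23).
So the quadratic residues mod 23 are {1, 2, 3, 4, 6, 8, 9, 12, 13, 16, 18}.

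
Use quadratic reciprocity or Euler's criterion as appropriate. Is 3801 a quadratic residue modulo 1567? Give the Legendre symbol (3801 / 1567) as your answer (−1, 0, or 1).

First reduce: 3801 ≡ 667 (mod 1567).
Reciprocity: 667 ≡ 3 and 1567 ≡ 3 (mod 4), so (667/1567) = −(1567/667).
Reduce top mod 667: now compute (233/667).
Reciprocity: 233 ≡ 1 and 667 ≡ 3 (mod 4), so (233/667) = +(667/233).
Reduce top mod 233: now compute (201/233).
Reciprocity: 201 ≡ 1 and 233 ≡ 1 (mod 4), so (201/233) = +(233/201).
Reduce top mod 201: now compute (32/201).
Pull out 2^5: since 201 ≡ 1 (mod 8), (2/201) = +1, so (2/201)^5 = +1.
Reached (1/201) = 1. Collecting the sign flips along the way, the symbol is -1.

-1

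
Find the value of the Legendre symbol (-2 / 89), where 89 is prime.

1

Euler's criterion: (-2/89) ≡ 87^44 (mod 89).
87^2 ≡ 4 (mod 89)
87^4 ≡ 16 (mod 89)
87^8 ≡ 78 (mod 89)
87^16 ≡ 32 (mod 89)
87^32 ≡ 45 (mod 89)
87^44 = 87^(32+8+4) ≡ 1 (mod 89).
Result is 1, so (-2/89) = 1.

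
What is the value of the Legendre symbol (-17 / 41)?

First reduce: -17 ≡ 24 (mod 41).
Pull out 2^3: since 41 ≡ 1 (mod 8), (2/41) = +1, so (2/41)^3 = +1.
Reciprocity: 3 ≡ 3 and 41 ≡ 1 (mod 4), so (3/41) = +(41/3).
Reduce top mod 3: now compute (2/3).
Pull out 2: since 3 ≡ 3 (mod 8), (2/3) = -1.
Reached (1/3) = 1. Collecting the sign flips along the way, the symbol is -1.

-1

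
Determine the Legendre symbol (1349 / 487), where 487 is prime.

First reduce: 1349 ≡ 375 (mod 487).
Reciprocity: 375 ≡ 3 and 487 ≡ 3 (mod 4), so (375/487) = −(487/375).
Reduce top mod 375: now compute (112/375).
Pull out 2^4: since 375 ≡ 7 (mod 8), (2/375) = +1, so (2/375)^4 = +1.
Reciprocity: 7 ≡ 3 and 375 ≡ 3 (mod 4), so (7/375) = −(375/7).
Reduce top mod 7: now compute (4/7).
Pull out 2^2: since 7 ≡ 7 (mod 8), (2/7) = +1, so (2/7)^2 = +1.
Reached (1/7) = 1. Collecting the sign flips along the way, the symbol is +1.

1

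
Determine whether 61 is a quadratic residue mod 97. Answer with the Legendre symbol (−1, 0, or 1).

Euler's criterion: (61/97) ≡ 61^48 (mod 97).
61^2 ≡ 35 (mod 97)
61^4 ≡ 61 (mod 97)
61^8 ≡ 35 (mod 97)
61^16 ≡ 61 (mod 97)
61^32 ≡ 35 (mod 97)
61^48 = 61^(32+16) ≡ 1 (mod 97).
Result is 1, so (61/97) = 1.

1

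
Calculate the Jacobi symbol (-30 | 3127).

-1

First reduce: -30 ≡ 3097 (mod 3127).
Reciprocity: 3097 ≡ 1 and 3127 ≡ 3 (mod 4), so (3097/3127) = +(3127/3097).
Reduce top mod 3097: now compute (30/3097).
Pull out 2: since 3097 ≡ 1 (mod 8), (2/3097) = +1.
Reciprocity: 15 ≡ 3 and 3097 ≡ 1 (mod 4), so (15/3097) = +(3097/15).
Reduce top mod 15: now compute (7/15).
Reciprocity: 7 ≡ 3 and 15 ≡ 3 (mod 4), so (7/15) = −(15/7).
Reduce top mod 7: now compute (1/7).
Reached (1/7) = 1. Collecting the sign flips along the way, the symbol is -1.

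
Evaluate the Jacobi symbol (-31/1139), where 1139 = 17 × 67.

First reduce: -31 ≡ 1108 (mod 1139).
Pull out 2^2: since 1139 ≡ 3 (mod 8), (2/1139) = -1, so (2/1139)^2 = +1.
Reciprocity: 277 ≡ 1 and 1139 ≡ 3 (mod 4), so (277/1139) = +(1139/277).
Reduce top mod 277: now compute (31/277).
Reciprocity: 31 ≡ 3 and 277 ≡ 1 (mod 4), so (31/277) = +(277/31).
Reduce top mod 31: now compute (29/31).
Reciprocity: 29 ≡ 1 and 31 ≡ 3 (mod 4), so (29/31) = +(31/29).
Reduce top mod 29: now compute (2/29).
Pull out 2: since 29 ≡ 5 (mod 8), (2/29) = -1.
Reached (1/29) = 1. Collecting the sign flips along the way, the symbol is -1.

-1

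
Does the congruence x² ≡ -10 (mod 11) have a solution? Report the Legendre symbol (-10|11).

First reduce: -10 ≡ 1 (mod 11).
Reached (1/11) = 1. Collecting the sign flips along the way, the symbol is +1.

1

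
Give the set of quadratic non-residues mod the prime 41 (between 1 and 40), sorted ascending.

Square k = 1,…,20 (k and 41−k give the same square):
1²=1, 2²=4, 3²=9, 4²=16, 5²=25, 6²=36, 7²≡8, 8²≡23, 9²≡40, 10²≡18, 11²≡39, 12²≡21, 13²≡5, 14²≡32, 15²≡20, 16²≡10, 17²≡2, 18²≡37, 19²≡33, 20²≡31 (mod 41).
The residues are {1, 2, 4, 5, 8, 9, 10, 16, 18, 20, 21, 23, 25, 31, 32, 33, 36, 37, 39, 40}; the non-residues are the remaining 20 nonzero classes.

3 6 7 11 12 13 14 15 17 19 22 24 26 27 28 29 30 34 35 38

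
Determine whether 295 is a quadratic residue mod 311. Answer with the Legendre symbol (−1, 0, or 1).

Euler's criterion: (295/311) ≡ 295^155 (mod 311).
295^2 ≡ 256 (mod 311)
295^4 ≡ 226 (mod 311)
295^8 ≡ 72 (mod 311)
295^16 ≡ 208 (mod 311)
295^32 ≡ 35 (mod 311)
295^64 ≡ 292 (mod 311)
295^128 ≡ 50 (mod 311)
295^155 = 295^(128+16+8+2+1) ≡ 310 (mod 311).
Result is 310 ≡ −1, so (295/311) = −1.

-1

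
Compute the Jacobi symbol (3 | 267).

Reciprocity: 3 ≡ 3 and 267 ≡ 3 (mod 4), so (3/267) = −(267/3).
Reduce top mod 3: now compute (0/3).
Top reduces to 0: gcd > 1, so the symbol is 0.

0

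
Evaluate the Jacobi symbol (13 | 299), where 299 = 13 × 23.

0

Reciprocity: 13 ≡ 1 and 299 ≡ 3 (mod 4), so (13/299) = +(299/13).
Reduce top mod 13: now compute (0/13).
Top reduces to 0: gcd > 1, so the symbol is 0.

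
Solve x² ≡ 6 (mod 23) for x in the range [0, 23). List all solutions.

Since 23 ≡ 3 (mod 4), a square root of 6 is 6^((23+1)/4) = 6^6 mod 23.
Repeated squaring: 6^2≡13, 6^4≡8 (mod 23).
6^6 = 6^(4+2) ≡ 12 (mod 23).
Check: 12² = 144 ≡ 6 (mod 23). The two roots are 11 and 12.

11, 12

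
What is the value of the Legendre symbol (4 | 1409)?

Pull out 2^2: since 1409 ≡ 1 (mod 8), (2/1409) = +1, so (2/1409)^2 = +1.
Reached (1/1409) = 1. Collecting the sign flips along the way, the symbol is +1.

1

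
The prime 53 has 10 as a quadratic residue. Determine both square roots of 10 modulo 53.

13, 40

53 ≡ 1 (mod 4), so we find a root by search.
Trying successive values, 13² = 169 ≡ 10 (mod 53). The other root is 53 − 13 = 40.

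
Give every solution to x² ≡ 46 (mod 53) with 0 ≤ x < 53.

24, 29

53 ≡ 1 (mod 4), so we find a root by search.
Trying successive values, 24² = 576 ≡ 46 (mod 53). The other root is 53 − 24 = 29.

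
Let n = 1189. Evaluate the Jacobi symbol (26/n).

1

Pull out 2: since 1189 ≡ 5 (mod 8), (2/1189) = -1.
Reciprocity: 13 ≡ 1 and 1189 ≡ 1 (mod 4), so (13/1189) = +(1189/13).
Reduce top mod 13: now compute (6/13).
Pull out 2: since 13 ≡ 5 (mod 8), (2/13) = -1.
Reciprocity: 3 ≡ 3 and 13 ≡ 1 (mod 4), so (3/13) = +(13/3).
Reduce top mod 3: now compute (1/3).
Reached (1/3) = 1. Collecting the sign flips along the way, the symbol is +1.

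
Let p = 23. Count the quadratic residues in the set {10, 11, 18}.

1

(10/23) = -1 → non-residue.
(11/23) = -1 → non-residue.
(18/23) = +1 → QR.
Total quadratic residues among the 3: 1.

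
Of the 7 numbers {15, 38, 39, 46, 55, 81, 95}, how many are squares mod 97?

(15/97) = -1 → non-residue.
(38/97) = -1 → non-residue.
(39/97) = -1 → non-residue.
(46/97) = -1 → non-residue.
(55/97) = -1 → non-residue.
(81/97) = +1 → QR.
(95/97) = +1 → QR.
Total quadratic residues among the 7: 2.

2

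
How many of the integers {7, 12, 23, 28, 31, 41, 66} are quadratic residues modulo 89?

0

(7/89) = -1 → non-residue.
(12/89) = -1 → non-residue.
(23/89) = -1 → non-residue.
(28/89) = -1 → non-residue.
(31/89) = -1 → non-residue.
(41/89) = -1 → non-residue.
(66/89) = -1 → non-residue.
Total quadratic residues among the 7: 0.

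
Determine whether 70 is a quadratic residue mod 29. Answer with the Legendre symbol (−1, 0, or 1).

First reduce: 70 ≡ 12 (mod 29).
Pull out 2^2: since 29 ≡ 5 (mod 8), (2/29) = -1, so (2/29)^2 = +1.
Reciprocity: 3 ≡ 3 and 29 ≡ 1 (mod 4), so (3/29) = +(29/3).
Reduce top mod 3: now compute (2/3).
Pull out 2: since 3 ≡ 3 (mod 8), (2/3) = -1.
Reached (1/3) = 1. Collecting the sign flips along the way, the symbol is -1.

-1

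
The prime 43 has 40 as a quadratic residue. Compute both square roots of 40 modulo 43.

13, 30

Since 43 ≡ 3 (mod 4), a square root of 40 is 40^((43+1)/4) = 40^11 mod 43.
Repeated squaring: 40^2≡9, 40^4≡38, 40^8≡25 (mod 43).
40^11 = 40^(8+2+1) ≡ 13 (mod 43).
Check: 13² = 169 ≡ 40 (mod 43). The two roots are 13 and 30.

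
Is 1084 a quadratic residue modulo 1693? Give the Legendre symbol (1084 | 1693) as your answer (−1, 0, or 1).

Pull out 2^2: since 1693 ≡ 5 (mod 8), (2/1693) = -1, so (2/1693)^2 = +1.
Reciprocity: 271 ≡ 3 and 1693 ≡ 1 (mod 4), so (271/1693) = +(1693/271).
Reduce top mod 271: now compute (67/271).
Reciprocity: 67 ≡ 3 and 271 ≡ 3 (mod 4), so (67/271) = −(271/67).
Reduce top mod 67: now compute (3/67).
Reciprocity: 3 ≡ 3 and 67 ≡ 3 (mod 4), so (3/67) = −(67/3).
Reduce top mod 3: now compute (1/3).
Reached (1/3) = 1. Collecting the sign flips along the way, the symbol is +1.

1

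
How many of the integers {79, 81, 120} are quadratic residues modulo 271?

2

(79/271) = +1 → QR.
(81/271) = +1 → QR.
(120/271) = -1 → non-residue.
Total quadratic residues among the 3: 2.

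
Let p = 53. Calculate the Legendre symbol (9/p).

1

Reciprocity: 9 ≡ 1 and 53 ≡ 1 (mod 4), so (9/53) = +(53/9).
Reduce top mod 9: now compute (8/9).
Pull out 2^3: since 9 ≡ 1 (mod 8), (2/9) = +1, so (2/9)^3 = +1.
Reached (1/9) = 1. Collecting the sign flips along the way, the symbol is +1.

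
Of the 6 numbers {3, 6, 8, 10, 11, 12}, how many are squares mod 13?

(3/13) = +1 → QR.
(6/13) = -1 → non-residue.
(8/13) = -1 → non-residue.
(10/13) = +1 → QR.
(11/13) = -1 → non-residue.
(12/13) = +1 → QR.
Total quadratic residues among the 6: 3.

3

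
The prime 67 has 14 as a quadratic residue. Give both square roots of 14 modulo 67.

Since 67 ≡ 3 (mod 4), a square root of 14 is 14^((67+1)/4) = 14^17 mod 67.
Repeated squaring: 14^2≡62, 14^4≡25, 14^8≡22, 14^16≡15 (mod 67).
14^17 = 14^(16+1) ≡ 9 (mod 67).
Check: 9² = 81 ≡ 14 (mod 67). The two roots are 9 and 58.

9, 58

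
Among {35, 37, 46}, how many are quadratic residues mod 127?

(35/127) = +1 → QR.
(37/127) = +1 → QR.
(46/127) = -1 → non-residue.
Total quadratic residues among the 3: 2.

2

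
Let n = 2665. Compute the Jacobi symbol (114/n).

Pull out 2: since 2665 ≡ 1 (mod 8), (2/2665) = +1.
Reciprocity: 57 ≡ 1 and 2665 ≡ 1 (mod 4), so (57/2665) = +(2665/57).
Reduce top mod 57: now compute (43/57).
Reciprocity: 43 ≡ 3 and 57 ≡ 1 (mod 4), so (43/57) = +(57/43).
Reduce top mod 43: now compute (14/43).
Pull out 2: since 43 ≡ 3 (mod 8), (2/43) = -1.
Reciprocity: 7 ≡ 3 and 43 ≡ 3 (mod 4), so (7/43) = −(43/7).
Reduce top mod 7: now compute (1/7).
Reached (1/7) = 1. Collecting the sign flips along the way, the symbol is +1.

1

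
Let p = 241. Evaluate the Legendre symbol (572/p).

First reduce: 572 ≡ 90 (mod 241).
Pull out 2: since 241 ≡ 1 (mod 8), (2/241) = +1.
Reciprocity: 45 ≡ 1 and 241 ≡ 1 (mod 4), so (45/241) = +(241/45).
Reduce top mod 45: now compute (16/45).
Pull out 2^4: since 45 ≡ 5 (mod 8), (2/45) = -1, so (2/45)^4 = +1.
Reached (1/45) = 1. Collecting the sign flips along the way, the symbol is +1.

1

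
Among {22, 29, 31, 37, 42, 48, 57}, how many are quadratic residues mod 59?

4

(22/59) = +1 → QR.
(29/59) = +1 → QR.
(31/59) = -1 → non-residue.
(37/59) = -1 → non-residue.
(42/59) = -1 → non-residue.
(48/59) = +1 → QR.
(57/59) = +1 → QR.
Total quadratic residues among the 7: 4.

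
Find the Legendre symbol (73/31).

-1

First reduce: 73 ≡ 11 (mod 31).
Reciprocity: 11 ≡ 3 and 31 ≡ 3 (mod 4), so (11/31) = −(31/11).
Reduce top mod 11: now compute (9/11).
Reciprocity: 9 ≡ 1 and 11 ≡ 3 (mod 4), so (9/11) = +(11/9).
Reduce top mod 9: now compute (2/9).
Pull out 2: since 9 ≡ 1 (mod 8), (2/9) = +1.
Reached (1/9) = 1. Collecting the sign flips along the way, the symbol is -1.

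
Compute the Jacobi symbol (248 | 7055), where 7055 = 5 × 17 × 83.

-1

Pull out 2^3: since 7055 ≡ 7 (mod 8), (2/7055) = +1, so (2/7055)^3 = +1.
Reciprocity: 31 ≡ 3 and 7055 ≡ 3 (mod 4), so (31/7055) = −(7055/31).
Reduce top mod 31: now compute (18/31).
Pull out 2: since 31 ≡ 7 (mod 8), (2/31) = +1.
Reciprocity: 9 ≡ 1 and 31 ≡ 3 (mod 4), so (9/31) = +(31/9).
Reduce top mod 9: now compute (4/9).
Pull out 2^2: since 9 ≡ 1 (mod 8), (2/9) = +1, so (2/9)^2 = +1.
Reached (1/9) = 1. Collecting the sign flips along the way, the symbol is -1.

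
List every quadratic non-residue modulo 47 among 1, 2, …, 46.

5, 10, 11, 13, 15, 19, 20, 22, 23, 26, 29, 30, 31, 33, 35, 38, 39, 40, 41, 43, 44, 45, 46

Square k = 1,…,23 (k and 47−k give the same square):
1²=1, 2²=4, 3²=9, 4²=16, 5²=25, 6²=36, 7²≡2, 8²≡17, 9²≡34, 10²≡6, 11²≡27, 12²≡3, 13²≡28, 14²≡8, 15²≡37, 16²≡21, 17²≡7, 18²≡42, 19²≡32, 20²≡24, 21²≡18, 22²≡14, 23²≡12 (mod 47).
The residues are {1, 2, 3, 4, 6, 7, 8, 9, 12, 14, 16, 17, 18, 21, 24, 25, 27, 28, 32, 34, 36, 37, 42}; the non-residues are the remaining 23 nonzero classes.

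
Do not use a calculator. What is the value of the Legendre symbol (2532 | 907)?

Euler's criterion: (2532/907) ≡ 718^453 (mod 907).
718^2 ≡ 348 (mod 907)
718^4 ≡ 473 (mod 907)
718^8 ≡ 607 (mod 907)
718^16 ≡ 207 (mod 907)
718^32 ≡ 220 (mod 907)
718^64 ≡ 329 (mod 907)
718^128 ≡ 308 (mod 907)
718^256 ≡ 536 (mod 907)
718^453 = 718^(256+128+64+4+1) ≡ 906 (mod 907).
Result is 906 ≡ −1, so (2532/907) = −1.

-1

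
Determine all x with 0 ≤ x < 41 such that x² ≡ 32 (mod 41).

14, 27

41 ≡ 1 (mod 4), so we find a root by search.
Trying successive values, 14² = 196 ≡ 32 (mod 41). The other root is 41 − 14 = 27.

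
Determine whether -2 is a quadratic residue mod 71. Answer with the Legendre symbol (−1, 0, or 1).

-1

First reduce: -2 ≡ 69 (mod 71).
Reciprocity: 69 ≡ 1 and 71 ≡ 3 (mod 4), so (69/71) = +(71/69).
Reduce top mod 69: now compute (2/69).
Pull out 2: since 69 ≡ 5 (mod 8), (2/69) = -1.
Reached (1/69) = 1. Collecting the sign flips along the way, the symbol is -1.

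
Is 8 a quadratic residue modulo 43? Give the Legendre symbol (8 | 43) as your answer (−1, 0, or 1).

Pull out 2^3: since 43 ≡ 3 (mod 8), (2/43) = -1, so (2/43)^3 = -1.
Reached (1/43) = 1. Collecting the sign flips along the way, the symbol is -1.

-1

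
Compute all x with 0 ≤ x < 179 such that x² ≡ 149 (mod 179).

Since 179 ≡ 3 (mod 4), a square root of 149 is 149^((179+1)/4) = 149^45 mod 179.
Repeated squaring: 149^2≡5, 149^4≡25, 149^8≡88, 149^16≡47, 149^32≡61 (mod 179).
149^45 = 149^(32+8+4+1) ≡ 68 (mod 179).
Check: 68² = 4624 ≡ 149 (mod 179). The two roots are 68 and 111.

68, 111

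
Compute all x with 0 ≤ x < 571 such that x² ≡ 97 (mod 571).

Since 571 ≡ 3 (mod 4), a square root of 97 is 97^((571+1)/4) = 97^143 mod 571.
Repeated squaring: 97^2≡273, 97^4≡299, 97^8≡325, 97^16≡561, 97^32≡100, 97^64≡293, 97^128≡199 (mod 571).
97^143 = 97^(128+8+4+2+1) ≡ 368 (mod 571).
Check: 368² = 135424 ≡ 97 (mod 571). The two roots are 203 and 368.

203, 368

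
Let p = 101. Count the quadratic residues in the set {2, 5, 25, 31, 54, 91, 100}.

(2/101) = -1 → non-residue.
(5/101) = +1 → QR.
(25/101) = +1 → QR.
(31/101) = +1 → QR.
(54/101) = +1 → QR.
(91/101) = -1 → non-residue.
(100/101) = +1 → QR.
Total quadratic residues among the 7: 5.

5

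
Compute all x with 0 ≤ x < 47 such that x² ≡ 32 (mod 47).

19, 28

Since 47 ≡ 3 (mod 4), a square root of 32 is 32^((47+1)/4) = 32^12 mod 47.
Repeated squaring: 32^2≡37, 32^4≡6, 32^8≡36 (mod 47).
32^12 = 32^(8+4) ≡ 28 (mod 47).
Check: 28² = 784 ≡ 32 (mod 47). The two roots are 19 and 28.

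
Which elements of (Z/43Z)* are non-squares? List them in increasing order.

2, 3, 5, 7, 8, 12, 18, 19, 20, 22, 26, 27, 28, 29, 30, 32, 33, 34, 37, 39, 42

Square k = 1,…,21 (k and 43−k give the same square):
1²=1, 2²=4, 3²=9, 4²=16, 5²=25, 6²=36, 7²≡6, 8²≡21, 9²≡38, 10²≡14, 11²≡35, 12²≡15, 13²≡40, 14²≡24, 15²≡10, 16²≡41, 17²≡31, 18²≡23, 19²≡17, 20²≡13, 21²≡11 (mod 43).
The residues are {1, 4, 6, 9, 10, 11, 13, 14, 15, 16, 17, 21, 23, 24, 25, 31, 35, 36, 38, 40, 41}; the non-residues are the remaining 21 nonzero classes.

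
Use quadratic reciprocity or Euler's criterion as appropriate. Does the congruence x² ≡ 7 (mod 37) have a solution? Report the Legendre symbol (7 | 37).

Euler's criterion: (7/37) ≡ 7^18 (mod 37).
7^2 ≡ 12 (mod 37)
7^4 ≡ 33 (mod 37)
7^8 ≡ 16 (mod 37)
7^16 ≡ 34 (mod 37)
7^18 = 7^(16+2) ≡ 1 (mod 37).
Result is 1, so (7/37) = 1.

1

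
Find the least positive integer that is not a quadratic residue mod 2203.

2

(2/2203) = −1, so 2 is the smallest positive non-residue mod 2203.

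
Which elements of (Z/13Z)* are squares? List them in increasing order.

1, 3, 4, 9, 10, 12

Square k = 1,…,6 (k and 13−k give the same square):
1²=1, 2²=4, 3²=9, 4²≡3, 5²≡12, 6²≡10 (mod 13).
So the quadratic residues mod 13 are {1, 3, 4, 9, 10, 12}.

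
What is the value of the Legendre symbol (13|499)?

Euler's criterion: (13/499) ≡ 13^249 (mod 499).
13^2 ≡ 169 (mod 499)
13^4 ≡ 118 (mod 499)
13^8 ≡ 451 (mod 499)
13^16 ≡ 308 (mod 499)
13^32 ≡ 54 (mod 499)
13^64 ≡ 421 (mod 499)
13^128 ≡ 96 (mod 499)
13^249 = 13^(128+64+32+16+8+1) ≡ 498 (mod 499).
Result is 498 ≡ −1, so (13/499) = −1.

-1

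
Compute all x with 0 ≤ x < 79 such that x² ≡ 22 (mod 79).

38, 41

Since 79 ≡ 3 (mod 4), a square root of 22 is 22^((79+1)/4) = 22^20 mod 79.
Repeated squaring: 22^2≡10, 22^4≡21, 22^8≡46, 22^16≡62 (mod 79).
22^20 = 22^(16+4) ≡ 38 (mod 79).
Check: 38² = 1444 ≡ 22 (mod 79). The two roots are 38 and 41.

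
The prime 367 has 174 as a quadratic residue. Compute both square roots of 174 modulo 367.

62, 305

Since 367 ≡ 3 (mod 4), a square root of 174 is 174^((367+1)/4) = 174^92 mod 367.
Repeated squaring: 174^2≡182, 174^4≡94, 174^8≡28, 174^16≡50, 174^32≡298, 174^64≡357 (mod 367).
174^92 = 174^(64+16+8+4) ≡ 62 (mod 367).
Check: 62² = 3844 ≡ 174 (mod 367). The two roots are 62 and 305.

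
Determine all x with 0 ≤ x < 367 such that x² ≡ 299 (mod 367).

Since 367 ≡ 3 (mod 4), a square root of 299 is 299^((367+1)/4) = 299^92 mod 367.
Repeated squaring: 299^2≡220, 299^4≡323, 299^8≡101, 299^16≡292, 299^32≡120, 299^64≡87 (mod 367).
299^92 = 299^(64+16+8+4) ≡ 63 (mod 367).
Check: 63² = 3969 ≡ 299 (mod 367). The two roots are 63 and 304.

63, 304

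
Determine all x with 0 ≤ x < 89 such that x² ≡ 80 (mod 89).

13, 76

89 ≡ 1 (mod 4), so we find a root by search.
Trying successive values, 13² = 169 ≡ 80 (mod 89). The other root is 89 − 13 = 76.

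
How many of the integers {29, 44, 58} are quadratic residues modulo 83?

2

(29/83) = +1 → QR.
(44/83) = +1 → QR.
(58/83) = -1 → non-residue.
Total quadratic residues among the 3: 2.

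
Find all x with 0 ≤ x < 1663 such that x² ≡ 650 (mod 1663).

623, 1040

Since 1663 ≡ 3 (mod 4), a square root of 650 is 650^((1663+1)/4) = 650^416 mod 1663.
Repeated squaring: 650^2≡98, 650^4≡1289, 650^8≡184, 650^16≡596, 650^32≡997, 650^64≡1198, 650^128≡35, 650^256≡1225 (mod 1663).
650^416 = 650^(256+128+32) ≡ 623 (mod 1663).
Check: 623² = 388129 ≡ 650 (mod 1663). The two roots are 623 and 1040.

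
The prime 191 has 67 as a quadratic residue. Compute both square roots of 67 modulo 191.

Since 191 ≡ 3 (mod 4), a square root of 67 is 67^((191+1)/4) = 67^48 mod 191.
Repeated squaring: 67^2≡96, 67^4≡48, 67^8≡12, 67^16≡144, 67^32≡108 (mod 191).
67^48 = 67^(32+16) ≡ 81 (mod 191).
Check: 81² = 6561 ≡ 67 (mod 191). The two roots are 81 and 110.

81, 110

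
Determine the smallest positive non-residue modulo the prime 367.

(2/367) = +1, so 2 is a residue.
(3/367) = −1, so 3 is the smallest positive non-residue mod 367.

3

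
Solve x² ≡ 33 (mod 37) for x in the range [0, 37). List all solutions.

12, 25

37 ≡ 1 (mod 4), so we find a root by search.
Trying successive values, 12² = 144 ≡ 33 (mod 37). The other root is 37 − 12 = 25.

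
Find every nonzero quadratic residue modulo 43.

1, 4, 6, 9, 10, 11, 13, 14, 15, 16, 17, 21, 23, 24, 25, 31, 35, 36, 38, 40, 41

Square k = 1,…,21 (k and 43−k give the same square):
1²=1, 2²=4, 3²=9, 4²=16, 5²=25, 6²=36, 7²≡6, 8²≡21, 9²≡38, 10²≡14, 11²≡35, 12²≡15, 13²≡40, 14²≡24, 15²≡10, 16²≡41, 17²≡31, 18²≡23, 19²≡17, 20²≡13, 21²≡11 (mod 43).
So the quadratic residues mod 43 are {1, 4, 6, 9, 10, 11, 13, 14, 15, 16, 17, 21, 23, 24, 25, 31, 35, 36, 38, 40, 41}.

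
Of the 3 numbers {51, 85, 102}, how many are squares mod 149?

2

(51/149) = -1 → non-residue.
(85/149) = +1 → QR.
(102/149) = +1 → QR.
Total quadratic residues among the 3: 2.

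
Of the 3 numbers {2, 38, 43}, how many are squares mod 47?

1

(2/47) = +1 → QR.
(38/47) = -1 → non-residue.
(43/47) = -1 → non-residue.
Total quadratic residues among the 3: 1.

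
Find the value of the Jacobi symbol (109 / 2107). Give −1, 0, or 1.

1

Reciprocity: 109 ≡ 1 and 2107 ≡ 3 (mod 4), so (109/2107) = +(2107/109).
Reduce top mod 109: now compute (36/109).
Pull out 2^2: since 109 ≡ 5 (mod 8), (2/109) = -1, so (2/109)^2 = +1.
Reciprocity: 9 ≡ 1 and 109 ≡ 1 (mod 4), so (9/109) = +(109/9).
Reduce top mod 9: now compute (1/9).
Reached (1/9) = 1. Collecting the sign flips along the way, the symbol is +1.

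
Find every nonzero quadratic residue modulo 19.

Square k = 1,…,9 (k and 19−k give the same square):
1²=1, 2²=4, 3²=9, 4²=16, 5²≡6, 6²≡17, 7²≡11, 8²≡7, 9²≡5 (mod 19).
So the quadratic residues mod 19 are {1, 4, 5, 6, 7, 9, 11, 16, 17}.

1 4 5 6 7 9 11 16 17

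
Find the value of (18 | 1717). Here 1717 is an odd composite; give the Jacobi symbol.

Pull out 2: since 1717 ≡ 5 (mod 8), (2/1717) = -1.
Reciprocity: 9 ≡ 1 and 1717 ≡ 1 (mod 4), so (9/1717) = +(1717/9).
Reduce top mod 9: now compute (7/9).
Reciprocity: 7 ≡ 3 and 9 ≡ 1 (mod 4), so (7/9) = +(9/7).
Reduce top mod 7: now compute (2/7).
Pull out 2: since 7 ≡ 7 (mod 8), (2/7) = +1.
Reached (1/7) = 1. Collecting the sign flips along the way, the symbol is -1.

-1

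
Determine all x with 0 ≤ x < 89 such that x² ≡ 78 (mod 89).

16, 73

89 ≡ 1 (mod 4), so we find a root by search.
Trying successive values, 16² = 256 ≡ 78 (mod 89). The other root is 89 − 16 = 73.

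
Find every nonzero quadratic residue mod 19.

1, 4, 5, 6, 7, 9, 11, 16, 17

Square k = 1,…,9 (k and 19−k give the same square):
1²=1, 2²=4, 3²=9, 4²=16, 5²≡6, 6²≡17, 7²≡11, 8²≡7, 9²≡5 (mod 19).
So the quadratic residues mod 19 are {1, 4, 5, 6, 7, 9, 11, 16, 17}.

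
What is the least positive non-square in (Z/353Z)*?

(2/353) = +1, so 2 is a residue.
(3/353) = −1, so 3 is the smallest positive non-residue mod 353.

3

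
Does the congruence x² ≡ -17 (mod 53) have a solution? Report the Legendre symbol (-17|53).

First reduce: -17 ≡ 36 (mod 53).
Pull out 2^2: since 53 ≡ 5 (mod 8), (2/53) = -1, so (2/53)^2 = +1.
Reciprocity: 9 ≡ 1 and 53 ≡ 1 (mod 4), so (9/53) = +(53/9).
Reduce top mod 9: now compute (8/9).
Pull out 2^3: since 9 ≡ 1 (mod 8), (2/9) = +1, so (2/9)^3 = +1.
Reached (1/9) = 1. Collecting the sign flips along the way, the symbol is +1.

1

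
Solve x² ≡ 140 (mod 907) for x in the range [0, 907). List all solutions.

86, 821

Since 907 ≡ 3 (mod 4), a square root of 140 is 140^((907+1)/4) = 140^227 mod 907.
Repeated squaring: 140^2≡553, 140^4≡150, 140^8≡732, 140^16≡694, 140^32≡19, 140^64≡361, 140^128≡620 (mod 907).
140^227 = 140^(128+64+32+2+1) ≡ 86 (mod 907).
Check: 86² = 7396 ≡ 140 (mod 907). The two roots are 86 and 821.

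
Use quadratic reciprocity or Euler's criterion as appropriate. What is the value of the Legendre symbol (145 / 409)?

-1

Reciprocity: 145 ≡ 1 and 409 ≡ 1 (mod 4), so (145/409) = +(409/145).
Reduce top mod 145: now compute (119/145).
Reciprocity: 119 ≡ 3 and 145 ≡ 1 (mod 4), so (119/145) = +(145/119).
Reduce top mod 119: now compute (26/119).
Pull out 2: since 119 ≡ 7 (mod 8), (2/119) = +1.
Reciprocity: 13 ≡ 1 and 119 ≡ 3 (mod 4), so (13/119) = +(119/13).
Reduce top mod 13: now compute (2/13).
Pull out 2: since 13 ≡ 5 (mod 8), (2/13) = -1.
Reached (1/13) = 1. Collecting the sign flips along the way, the symbol is -1.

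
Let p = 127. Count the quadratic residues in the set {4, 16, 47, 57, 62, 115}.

5

(4/127) = +1 → QR.
(16/127) = +1 → QR.
(47/127) = +1 → QR.
(57/127) = -1 → non-residue.
(62/127) = +1 → QR.
(115/127) = +1 → QR.
Total quadratic residues among the 6: 5.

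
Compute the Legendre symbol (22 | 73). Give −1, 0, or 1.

-1

Euler's criterion: (22/73) ≡ 22^36 (mod 73).
22^2 ≡ 46 (mod 73)
22^4 ≡ 72 (mod 73)
22^8 ≡ 1 (mod 73)
22^16 ≡ 1 (mod 73)
22^32 ≡ 1 (mod 73)
22^36 = 22^(32+4) ≡ 72 (mod 73).
Result is 72 ≡ −1, so (22/73) = −1.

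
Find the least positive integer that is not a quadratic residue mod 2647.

3

(2/2647) = +1, so 2 is a residue.
(3/2647) = −1, so 3 is the smallest positive non-residue mod 2647.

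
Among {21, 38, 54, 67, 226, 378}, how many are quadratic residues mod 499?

5

(21/499) = +1 → QR.
(38/499) = +1 → QR.
(54/499) = +1 → QR.
(67/499) = +1 → QR.
(226/499) = +1 → QR.
(378/499) = -1 → non-residue.
Total quadratic residues among the 6: 5.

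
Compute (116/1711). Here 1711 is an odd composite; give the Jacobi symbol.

Pull out 2^2: since 1711 ≡ 7 (mod 8), (2/1711) = +1, so (2/1711)^2 = +1.
Reciprocity: 29 ≡ 1 and 1711 ≡ 3 (mod 4), so (29/1711) = +(1711/29).
Reduce top mod 29: now compute (0/29).
Top reduces to 0: gcd > 1, so the symbol is 0.

0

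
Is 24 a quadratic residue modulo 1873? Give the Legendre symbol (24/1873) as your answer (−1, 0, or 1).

1

Pull out 2^3: since 1873 ≡ 1 (mod 8), (2/1873) = +1, so (2/1873)^3 = +1.
Reciprocity: 3 ≡ 3 and 1873 ≡ 1 (mod 4), so (3/1873) = +(1873/3).
Reduce top mod 3: now compute (1/3).
Reached (1/3) = 1. Collecting the sign flips along the way, the symbol is +1.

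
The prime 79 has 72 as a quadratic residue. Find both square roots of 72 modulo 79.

Since 79 ≡ 3 (mod 4), a square root of 72 is 72^((79+1)/4) = 72^20 mod 79.
Repeated squaring: 72^2≡49, 72^4≡31, 72^8≡13, 72^16≡11 (mod 79).
72^20 = 72^(16+4) ≡ 25 (mod 79).
Check: 25² = 625 ≡ 72 (mod 79). The two roots are 25 and 54.

25, 54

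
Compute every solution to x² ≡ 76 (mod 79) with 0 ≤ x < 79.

32, 47

Since 79 ≡ 3 (mod 4), a square root of 76 is 76^((79+1)/4) = 76^20 mod 79.
Repeated squaring: 76^2≡9, 76^4≡2, 76^8≡4, 76^16≡16 (mod 79).
76^20 = 76^(16+4) ≡ 32 (mod 79).
Check: 32² = 1024 ≡ 76 (mod 79). The two roots are 32 and 47.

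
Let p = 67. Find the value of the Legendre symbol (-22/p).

First reduce: -22 ≡ 45 (mod 67).
Reciprocity: 45 ≡ 1 and 67 ≡ 3 (mod 4), so (45/67) = +(67/45).
Reduce top mod 45: now compute (22/45).
Pull out 2: since 45 ≡ 5 (mod 8), (2/45) = -1.
Reciprocity: 11 ≡ 3 and 45 ≡ 1 (mod 4), so (11/45) = +(45/11).
Reduce top mod 11: now compute (1/11).
Reached (1/11) = 1. Collecting the sign flips along the way, the symbol is -1.

-1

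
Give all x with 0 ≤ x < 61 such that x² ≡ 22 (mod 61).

61 ≡ 1 (mod 4), so we find a root by search.
Trying successive values, 12² = 144 ≡ 22 (mod 61). The other root is 61 − 12 = 49.

12, 49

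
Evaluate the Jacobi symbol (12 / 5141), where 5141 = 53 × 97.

-1

Pull out 2^2: since 5141 ≡ 5 (mod 8), (2/5141) = -1, so (2/5141)^2 = +1.
Reciprocity: 3 ≡ 3 and 5141 ≡ 1 (mod 4), so (3/5141) = +(5141/3).
Reduce top mod 3: now compute (2/3).
Pull out 2: since 3 ≡ 3 (mod 8), (2/3) = -1.
Reached (1/3) = 1. Collecting the sign flips along the way, the symbol is -1.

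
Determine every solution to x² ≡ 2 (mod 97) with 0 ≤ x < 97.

97 ≡ 1 (mod 4), so we find a root by search.
Trying successive values, 14² = 196 ≡ 2 (mod 97). The other root is 97 − 14 = 83.

14, 83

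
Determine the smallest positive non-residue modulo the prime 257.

(2/257) = +1, so 2 is a residue.
(3/257) = −1, so 3 is the smallest positive non-residue mod 257.

3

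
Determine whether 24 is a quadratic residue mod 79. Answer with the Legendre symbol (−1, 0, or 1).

Pull out 2^3: since 79 ≡ 7 (mod 8), (2/79) = +1, so (2/79)^3 = +1.
Reciprocity: 3 ≡ 3 and 79 ≡ 3 (mod 4), so (3/79) = −(79/3).
Reduce top mod 3: now compute (1/3).
Reached (1/3) = 1. Collecting the sign flips along the way, the symbol is -1.

-1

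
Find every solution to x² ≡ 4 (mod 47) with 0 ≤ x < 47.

2, 45

Since 47 ≡ 3 (mod 4), a square root of 4 is 4^((47+1)/4) = 4^12 mod 47.
Repeated squaring: 4^2≡16, 4^4≡21, 4^8≡18 (mod 47).
4^12 = 4^(8+4) ≡ 2 (mod 47).
Check: 2² = 4 ≡ 4 (mod 47). The two roots are 2 and 45.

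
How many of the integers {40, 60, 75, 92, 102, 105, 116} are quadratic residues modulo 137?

(40/137) = -1 → non-residue.
(60/137) = +1 → QR.
(75/137) = -1 → non-residue.
(92/137) = -1 → non-residue.
(102/137) = -1 → non-residue.
(105/137) = +1 → QR.
(116/137) = -1 → non-residue.
Total quadratic residues among the 7: 2.

2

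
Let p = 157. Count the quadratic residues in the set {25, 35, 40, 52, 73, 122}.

5

(25/157) = +1 → QR.
(35/157) = +1 → QR.
(40/157) = +1 → QR.
(52/157) = +1 → QR.
(73/157) = -1 → non-residue.
(122/157) = +1 → QR.
Total quadratic residues among the 6: 5.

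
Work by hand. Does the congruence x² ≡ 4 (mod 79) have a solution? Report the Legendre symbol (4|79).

1

Euler's criterion: (4/79) ≡ 4^39 (mod 79).
4^2 ≡ 16 (mod 79)
4^4 ≡ 19 (mod 79)
4^8 ≡ 45 (mod 79)
4^16 ≡ 50 (mod 79)
4^32 ≡ 51 (mod 79)
4^39 = 4^(32+4+2+1) ≡ 1 (mod 79).
Result is 1, so (4/79) = 1.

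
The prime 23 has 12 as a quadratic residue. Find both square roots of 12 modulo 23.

9, 14

Since 23 ≡ 3 (mod 4), a square root of 12 is 12^((23+1)/4) = 12^6 mod 23.
Repeated squaring: 12^2≡6, 12^4≡13 (mod 23).
12^6 = 12^(4+2) ≡ 9 (mod 23).
Check: 9² = 81 ≡ 12 (mod 23). The two roots are 9 and 14.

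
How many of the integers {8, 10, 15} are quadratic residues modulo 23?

(8/23) = +1 → QR.
(10/23) = -1 → non-residue.
(15/23) = -1 → non-residue.
Total quadratic residues among the 3: 1.

1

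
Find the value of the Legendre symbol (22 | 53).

Pull out 2: since 53 ≡ 5 (mod 8), (2/53) = -1.
Reciprocity: 11 ≡ 3 and 53 ≡ 1 (mod 4), so (11/53) = +(53/11).
Reduce top mod 11: now compute (9/11).
Reciprocity: 9 ≡ 1 and 11 ≡ 3 (mod 4), so (9/11) = +(11/9).
Reduce top mod 9: now compute (2/9).
Pull out 2: since 9 ≡ 1 (mod 8), (2/9) = +1.
Reached (1/9) = 1. Collecting the sign flips along the way, the symbol is -1.

-1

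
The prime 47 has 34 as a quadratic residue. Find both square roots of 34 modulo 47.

9, 38

Since 47 ≡ 3 (mod 4), a square root of 34 is 34^((47+1)/4) = 34^12 mod 47.
Repeated squaring: 34^2≡28, 34^4≡32, 34^8≡37 (mod 47).
34^12 = 34^(8+4) ≡ 9 (mod 47).
Check: 9² = 81 ≡ 34 (mod 47). The two roots are 9 and 38.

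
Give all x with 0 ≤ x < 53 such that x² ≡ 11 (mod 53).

8, 45

53 ≡ 1 (mod 4), so we find a root by search.
Trying successive values, 8² = 64 ≡ 11 (mod 53). The other root is 53 − 8 = 45.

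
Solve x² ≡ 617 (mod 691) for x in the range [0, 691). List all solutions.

232, 459

Since 691 ≡ 3 (mod 4), a square root of 617 is 617^((691+1)/4) = 617^173 mod 691.
Repeated squaring: 617^2≡639, 617^4≡631, 617^8≡145, 617^16≡295, 617^32≡650, 617^64≡299, 617^128≡262 (mod 691).
617^173 = 617^(128+32+8+4+1) ≡ 459 (mod 691).
Check: 459² = 210681 ≡ 617 (mod 691). The two roots are 232 and 459.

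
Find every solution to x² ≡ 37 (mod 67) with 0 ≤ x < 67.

Since 67 ≡ 3 (mod 4), a square root of 37 is 37^((67+1)/4) = 37^17 mod 67.
Repeated squaring: 37^2≡29, 37^4≡37, 37^8≡29, 37^16≡37 (mod 67).
37^17 = 37^(16+1) ≡ 29 (mod 67).
Check: 29² = 841 ≡ 37 (mod 67). The two roots are 29 and 38.

29, 38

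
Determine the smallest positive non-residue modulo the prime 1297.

5

(2/1297) = +1, so 2 is a residue.
(3/1297) = +1, so 3 is a residue.
(4/1297) = +1, so 4 is a residue.
(5/1297) = −1, so 5 is the smallest positive non-residue mod 1297.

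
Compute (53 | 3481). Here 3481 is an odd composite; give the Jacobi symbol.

1

Reciprocity: 53 ≡ 1 and 3481 ≡ 1 (mod 4), so (53/3481) = +(3481/53).
Reduce top mod 53: now compute (36/53).
Pull out 2^2: since 53 ≡ 5 (mod 8), (2/53) = -1, so (2/53)^2 = +1.
Reciprocity: 9 ≡ 1 and 53 ≡ 1 (mod 4), so (9/53) = +(53/9).
Reduce top mod 9: now compute (8/9).
Pull out 2^3: since 9 ≡ 1 (mod 8), (2/9) = +1, so (2/9)^3 = +1.
Reached (1/9) = 1. Collecting the sign flips along the way, the symbol is +1.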